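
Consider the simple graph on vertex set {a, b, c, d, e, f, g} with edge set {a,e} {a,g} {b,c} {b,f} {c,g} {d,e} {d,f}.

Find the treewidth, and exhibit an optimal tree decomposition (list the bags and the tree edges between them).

Treewidth 2.
One such decomposition:
Bags: B1 = {a, e, g}  B2 = {c, e, g}  B3 = {b, c, e}  B4 = {b, e, f}  B5 = {d, e, f}
Tree: B1–B2, B2–B3, B3–B4, B4–B5

The largest bag has 3 vertices, giving width 2; this decomposition certifies tw(G) ≤ 2. The edges e–a–g–c–b–f–d–e form a cycle, so G is not a tree and its treewidth is at least 2. Therefore the treewidth is 2.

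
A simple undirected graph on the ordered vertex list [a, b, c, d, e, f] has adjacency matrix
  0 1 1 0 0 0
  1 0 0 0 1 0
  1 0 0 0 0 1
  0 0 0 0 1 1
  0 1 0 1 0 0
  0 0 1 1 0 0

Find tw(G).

2

A width-2 tree decomposition is:
Bags: B1 = {d, e, f}  B2 = {b, e, f}  B3 = {a, b, f}  B4 = {a, c, f}
Tree: B1–B2, B2–B3, B3–B4
Every bag has size at most 3, so the width is 3 − 1 = 2 and tw(G) ≤ 2. The edges f–d–e–b–a–c–f form a cycle, so G is not a tree and its treewidth is at least 2. The upper and lower bounds meet at 2, so that is the treewidth.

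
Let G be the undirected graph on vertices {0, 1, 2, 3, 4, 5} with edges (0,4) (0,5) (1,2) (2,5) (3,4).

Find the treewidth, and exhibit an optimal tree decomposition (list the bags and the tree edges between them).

Treewidth 1.
One optimal decomposition is:
Bags: B1 = {3, 4}  B2 = {0, 4}  B3 = {0, 5}  B4 = {2, 5}  B5 = {1, 2}
Tree: B1–B2, B2–B3, B3–B4, B4–B5

Each bag holds 2 vertices, so the decomposition has width 1, which upper-bounds the treewidth. Any graph with an edge has treewidth ≥ 1, and G has the edge 3–4. Therefore the treewidth is 1.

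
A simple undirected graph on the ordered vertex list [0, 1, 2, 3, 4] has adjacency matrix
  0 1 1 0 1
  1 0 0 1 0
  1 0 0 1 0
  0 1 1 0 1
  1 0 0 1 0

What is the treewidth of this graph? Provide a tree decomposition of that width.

Treewidth 2.
One such decomposition:
Bags: B1 = {0, 3, 4}  B2 = {0, 1, 3}  B3 = {0, 2, 3}
Tree: B1–B2, B2–B3

Every bag has size at most 3, so the width is 3 − 1 = 2 and tw(G) ≤ 2. The edges 4–3–1–0–4 form a cycle, so G is not a tree and its treewidth is at least 2. Hence tw(G) = 2 exactly.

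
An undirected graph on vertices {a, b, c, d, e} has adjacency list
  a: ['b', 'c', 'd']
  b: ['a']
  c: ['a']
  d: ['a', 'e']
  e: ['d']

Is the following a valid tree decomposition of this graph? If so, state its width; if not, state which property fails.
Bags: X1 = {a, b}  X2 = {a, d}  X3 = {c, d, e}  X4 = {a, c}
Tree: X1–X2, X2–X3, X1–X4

A tree decomposition must satisfy three properties: every vertex lies in some bag; for every edge, both endpoints lie together in some bag; and for every vertex, the bags containing it form a connected subtree. Here bags containing vertex c are not connected in the tree, so the decomposition is invalid.

No — bags containing vertex c are not connected in the tree.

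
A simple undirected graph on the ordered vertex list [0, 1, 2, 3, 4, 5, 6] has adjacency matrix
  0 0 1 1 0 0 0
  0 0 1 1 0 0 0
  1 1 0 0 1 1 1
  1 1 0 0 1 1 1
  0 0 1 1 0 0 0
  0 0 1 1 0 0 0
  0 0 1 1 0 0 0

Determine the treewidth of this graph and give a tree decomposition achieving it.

Treewidth 2.
One optimal decomposition is:
Bags: B1 = {1, 2, 3}  B2 = {0, 2, 3}  B3 = {2, 3, 5}  B4 = {2, 3, 6}  B5 = {2, 3, 4}
Tree: B1–B2, B2–B3, B3–B4, B4–B5

The largest bag has 3 vertices, giving width 2; this decomposition certifies tw(G) ≤ 2. For the lower bound, G contains the cycle 3–1–2–0–3, so G is not a forest; only forests have treewidth ≤ 1, hence tw(G) ≥ 2. The upper and lower bounds meet at 2, so that is the treewidth.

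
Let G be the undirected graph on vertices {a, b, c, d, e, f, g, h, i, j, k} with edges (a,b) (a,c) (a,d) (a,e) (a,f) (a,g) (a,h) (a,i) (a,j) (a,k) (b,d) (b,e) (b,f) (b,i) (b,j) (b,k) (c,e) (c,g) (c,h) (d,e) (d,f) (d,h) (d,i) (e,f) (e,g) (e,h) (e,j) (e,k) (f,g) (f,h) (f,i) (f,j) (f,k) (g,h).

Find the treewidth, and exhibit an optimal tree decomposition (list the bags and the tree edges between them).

Treewidth 4.
Bags: B1 = {a, d, e, f, h}  B2 = {a, b, d, e, f}  B3 = {a, b, d, f, i}  B4 = {a, e, f, g, h}  B5 = {a, b, e, f, k}  B6 = {a, b, e, f, j}  B7 = {a, c, e, g, h}
Tree: B1–B2, B2–B3, B1–B4, B2–B5, B5–B6, B4–B7

The largest bag has 5 vertices, giving width 4; this decomposition certifies tw(G) ≤ 4. For the lower bound, the 5 vertices {a, c, e, g, h} are pairwise adjacent, and any tree decomposition puts a clique entirely inside one bag — forcing width ≥ 4. Hence tw(G) = 4 exactly.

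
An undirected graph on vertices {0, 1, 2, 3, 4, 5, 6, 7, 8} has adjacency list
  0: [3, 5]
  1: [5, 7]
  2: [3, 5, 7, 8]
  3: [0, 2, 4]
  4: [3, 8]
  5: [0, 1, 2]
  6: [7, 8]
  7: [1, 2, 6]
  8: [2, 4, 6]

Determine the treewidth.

A width-3 tree decomposition is:
Bags: B1 = {0, 1, 3, 5}  B2 = {1, 2, 3, 5}  B3 = {1, 2, 3, 7}  B4 = {2, 3, 4, 7}  B5 = {2, 4, 7, 8}  B6 = {4, 6, 7, 8}
Tree: B1–B2, B2–B3, B3–B4, B4–B5, B5–B6
The largest bag has 4 vertices, giving width 3; this decomposition certifies tw(G) ≤ 3. For the lower bound: the 4 vertex sets {0,1,5}, {3}, {2}, {4,6,7,8} are disjoint, each induces a connected subgraph, and every pair is joined by at least one edge of G. Contracting each set to a single vertex therefore yields K_{4} as a minor, and since treewidth is minor-monotone, tw(G) ≥ tw(K_{4}) = 3. The upper and lower bounds meet at 3, so that is the treewidth.

3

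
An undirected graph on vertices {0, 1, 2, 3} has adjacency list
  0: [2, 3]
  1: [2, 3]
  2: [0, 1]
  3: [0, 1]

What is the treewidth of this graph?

2

A width-2 tree decomposition is:
Bags: B1 = {1, 2, 3}  B2 = {0, 2, 3}
Tree: B1–B2
Each bag holds 3 vertices, so the decomposition has width 2, which upper-bounds the treewidth. For the lower bound, G contains the cycle 2–1–3–0–2, so G is not a forest; only forests have treewidth ≤ 1, hence tw(G) ≥ 2. Combining the bounds, tw(G) = 2.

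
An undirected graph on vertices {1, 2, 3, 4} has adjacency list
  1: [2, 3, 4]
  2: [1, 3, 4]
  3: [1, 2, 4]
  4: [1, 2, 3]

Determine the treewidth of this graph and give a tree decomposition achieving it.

A single bag containing all 4 vertices is trivially a valid decomposition of width 3. On the other hand G contains the 4-clique {1, 2, 3, 4}. A clique must lie in a single bag of any decomposition, so no decomposition can have width below 3. Combining the bounds, tw(G) = 3.

Treewidth 3.
Bags: B1 = {1, 2, 3, 4}
Tree: (single bag)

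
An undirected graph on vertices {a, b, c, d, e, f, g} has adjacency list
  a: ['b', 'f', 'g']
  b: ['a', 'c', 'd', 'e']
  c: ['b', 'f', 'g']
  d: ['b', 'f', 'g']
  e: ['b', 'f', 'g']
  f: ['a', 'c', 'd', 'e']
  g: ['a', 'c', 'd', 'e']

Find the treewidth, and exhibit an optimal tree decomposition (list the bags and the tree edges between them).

Treewidth 3.
One such decomposition:
Bags: B1 = {b, e, f, g}  B2 = {b, c, f, g}  B3 = {b, d, f, g}  B4 = {a, b, f, g}
Tree: B1–B2, B2–B3, B3–B4

Every bag has size at most 4, so the width is 4 − 1 = 3 and tw(G) ≤ 3. For the lower bound: the 4 vertex sets {e,g}, {b,c}, {f}, {d} are disjoint, each induces a connected subgraph, and every pair is joined by at least one edge of G. Contracting each set to a single vertex therefore yields K_{4} as a minor, and since treewidth is minor-monotone, tw(G) ≥ tw(K_{4}) = 3. The upper and lower bounds meet at 3, so that is the treewidth.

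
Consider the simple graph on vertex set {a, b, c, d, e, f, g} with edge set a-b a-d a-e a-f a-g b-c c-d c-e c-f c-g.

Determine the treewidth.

A width-2 tree decomposition is:
Bags: B1 = {a, c, f}  B2 = {a, c, g}  B3 = {a, b, c}  B4 = {a, c, d}  B5 = {a, c, e}
Tree: B1–B2, B2–B3, B3–B4, B4–B5
Every bag has size at most 3, so the width is 3 − 1 = 2 and tw(G) ≤ 2. Since c–f–a–g–c is a cycle in G, G is not acyclic. Forests are exactly the graphs of treewidth ≤ 1, so tw(G) ≥ 2. The upper and lower bounds meet at 2, so that is the treewidth.

2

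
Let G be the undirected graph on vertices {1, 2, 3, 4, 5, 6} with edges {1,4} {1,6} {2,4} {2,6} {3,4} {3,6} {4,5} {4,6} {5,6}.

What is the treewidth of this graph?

A width-2 tree decomposition is:
Bags: B1 = {1, 4, 6}  B2 = {4, 5, 6}  B3 = {2, 4, 6}  B4 = {3, 4, 6}
Tree: B1–B2, B2–B3, B2–B4
The largest bag has 3 vertices, giving width 2; this decomposition certifies tw(G) ≤ 2. For the lower bound, the 3 vertices {1, 4, 6} are pairwise adjacent, and any tree decomposition puts a clique entirely inside one bag — forcing width ≥ 2. Hence tw(G) = 2 exactly.

2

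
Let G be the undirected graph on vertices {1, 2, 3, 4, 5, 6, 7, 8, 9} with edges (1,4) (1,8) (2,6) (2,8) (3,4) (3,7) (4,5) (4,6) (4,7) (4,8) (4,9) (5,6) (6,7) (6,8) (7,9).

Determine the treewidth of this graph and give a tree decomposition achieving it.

Every bag has size at most 3, so the width is 3 − 1 = 2 and tw(G) ≤ 2. On the other hand G contains the 3-clique {2, 6, 8}. A clique must lie in a single bag of any decomposition, so no decomposition can have width below 2. The upper and lower bounds meet at 2, so that is the treewidth.

Treewidth 2.
One such decomposition:
Bags: B1 = {4, 6, 8}  B2 = {4, 6, 7}  B3 = {1, 4, 8}  B4 = {4, 5, 6}  B5 = {3, 4, 7}  B6 = {2, 6, 8}  B7 = {4, 7, 9}
Tree: B1–B2, B1–B3, B2–B4, B2–B5, B1–B6, B5–B7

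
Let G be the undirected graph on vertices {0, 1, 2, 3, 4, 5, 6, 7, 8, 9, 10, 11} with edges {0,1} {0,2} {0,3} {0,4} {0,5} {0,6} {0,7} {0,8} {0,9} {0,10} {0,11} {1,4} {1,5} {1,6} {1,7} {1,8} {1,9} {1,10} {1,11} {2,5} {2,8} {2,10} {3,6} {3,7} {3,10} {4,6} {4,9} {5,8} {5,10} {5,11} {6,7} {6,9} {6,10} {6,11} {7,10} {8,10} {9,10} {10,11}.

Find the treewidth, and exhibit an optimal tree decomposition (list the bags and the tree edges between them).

Treewidth 4.
One such decomposition:
Bags: B1 = {0, 3, 6, 7, 10}  B2 = {0, 1, 6, 7, 10}  B3 = {0, 1, 6, 10, 11}  B4 = {0, 1, 5, 10, 11}  B5 = {0, 1, 6, 9, 10}  B6 = {0, 1, 4, 6, 9}  B7 = {0, 1, 5, 8, 10}  B8 = {0, 2, 5, 8, 10}
Tree: B1–B2, B2–B3, B3–B4, B2–B5, B5–B6, B4–B7, B7–B8

Each bag holds 5 vertices, so the decomposition has width 4, which upper-bounds the treewidth. Conversely, {0, 1, 5, 8, 10} is a clique of size 5, and the vertices of any clique must share a bag in every tree decomposition; so some bag has ≥ 5 vertices and tw(G) ≥ 4. Combining the bounds, tw(G) = 4.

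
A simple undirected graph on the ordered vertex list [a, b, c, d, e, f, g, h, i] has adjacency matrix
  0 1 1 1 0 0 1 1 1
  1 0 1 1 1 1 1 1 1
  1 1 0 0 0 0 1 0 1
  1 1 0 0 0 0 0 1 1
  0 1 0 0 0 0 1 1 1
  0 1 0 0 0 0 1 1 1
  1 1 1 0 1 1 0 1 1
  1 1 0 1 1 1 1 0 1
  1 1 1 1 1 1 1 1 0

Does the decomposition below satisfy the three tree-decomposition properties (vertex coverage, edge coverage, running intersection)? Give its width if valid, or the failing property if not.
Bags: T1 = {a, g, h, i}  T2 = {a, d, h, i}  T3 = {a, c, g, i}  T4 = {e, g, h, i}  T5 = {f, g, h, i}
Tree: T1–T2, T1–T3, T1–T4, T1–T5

A tree decomposition must satisfy three properties: every vertex lies in some bag; for every edge, both endpoints lie together in some bag; and for every vertex, the bags containing it form a connected subtree. Here vertex b appears in no bag, so the decomposition is invalid.

No — vertex b appears in no bag.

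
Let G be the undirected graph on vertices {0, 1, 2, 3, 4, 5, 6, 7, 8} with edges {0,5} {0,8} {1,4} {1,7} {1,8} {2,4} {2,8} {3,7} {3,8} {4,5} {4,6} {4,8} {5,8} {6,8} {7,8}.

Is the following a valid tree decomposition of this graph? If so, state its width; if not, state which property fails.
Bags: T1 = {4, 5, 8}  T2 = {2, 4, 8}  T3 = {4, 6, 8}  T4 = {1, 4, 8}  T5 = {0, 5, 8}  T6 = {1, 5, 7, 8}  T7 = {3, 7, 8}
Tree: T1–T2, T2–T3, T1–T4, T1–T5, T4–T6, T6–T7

No — bags containing vertex 5 are not connected in the tree.

A tree decomposition must satisfy three properties: every vertex lies in some bag; for every edge, both endpoints lie together in some bag; and for every vertex, the bags containing it form a connected subtree. Here bags containing vertex 5 are not connected in the tree, so the decomposition is invalid.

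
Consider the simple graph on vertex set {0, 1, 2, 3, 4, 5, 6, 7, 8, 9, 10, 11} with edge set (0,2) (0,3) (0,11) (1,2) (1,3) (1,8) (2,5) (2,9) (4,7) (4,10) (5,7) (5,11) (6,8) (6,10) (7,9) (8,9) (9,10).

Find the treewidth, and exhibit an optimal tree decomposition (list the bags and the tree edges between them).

The largest bag has 4 vertices, giving width 3; this decomposition certifies tw(G) ≤ 3. For the lower bound: the 4 vertex sets {0,3,11}, {1}, {2}, {5,7,8,9} are disjoint, each induces a connected subgraph, and every pair is joined by at least one edge of G. Contracting each set to a single vertex therefore yields K_{4} as a minor, and since treewidth is minor-monotone, tw(G) ≥ tw(K_{4}) = 3. Combining the bounds, tw(G) = 3.

Treewidth 3.
Bags: B1 = {0, 1, 3, 11}  B2 = {0, 1, 2, 11}  B3 = {1, 2, 5, 11}  B4 = {1, 2, 5, 8}  B5 = {2, 5, 8, 9}  B6 = {5, 7, 8, 9}  B7 = {6, 7, 8, 9}  B8 = {6, 7, 9, 10}  B9 = {4, 6, 7, 10}
Tree: B1–B2, B2–B3, B3–B4, B4–B5, B5–B6, B6–B7, B7–B8, B8–B9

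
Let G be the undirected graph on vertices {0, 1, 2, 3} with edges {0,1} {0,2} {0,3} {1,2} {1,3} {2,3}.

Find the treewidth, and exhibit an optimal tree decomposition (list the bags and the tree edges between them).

Treewidth 3.
Bags: B1 = {0, 1, 2, 3}
Tree: (single bag)

A single bag containing all 4 vertices is trivially a valid decomposition of width 3. Conversely, {0, 1, 2, 3} is a clique of size 4, and the vertices of any clique must share a bag in every tree decomposition; so some bag has ≥ 4 vertices and tw(G) ≥ 3. Hence tw(G) = 3 exactly.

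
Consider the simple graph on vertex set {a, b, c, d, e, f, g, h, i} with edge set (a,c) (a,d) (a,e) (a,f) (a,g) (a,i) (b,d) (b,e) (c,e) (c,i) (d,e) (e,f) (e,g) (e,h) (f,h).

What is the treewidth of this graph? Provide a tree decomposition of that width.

Every bag has size at most 3, so the width is 3 − 1 = 2 and tw(G) ≤ 2. Conversely, {e, f, h} is a clique of size 3, and the vertices of any clique must share a bag in every tree decomposition; so some bag has ≥ 3 vertices and tw(G) ≥ 2. The upper and lower bounds meet at 2, so that is the treewidth.

Treewidth 2.
One such decomposition:
Bags: B1 = {a, c, e}  B2 = {a, e, f}  B3 = {e, f, h}  B4 = {a, e, g}  B5 = {a, d, e}  B6 = {b, d, e}  B7 = {a, c, i}
Tree: B1–B2, B2–B3, B2–B4, B4–B5, B5–B6, B1–B7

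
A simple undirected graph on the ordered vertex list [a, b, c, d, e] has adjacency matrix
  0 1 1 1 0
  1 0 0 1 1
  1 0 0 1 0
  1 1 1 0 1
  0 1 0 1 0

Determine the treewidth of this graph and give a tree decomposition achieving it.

Treewidth 2.
One optimal decomposition is:
Bags: B1 = {a, b, d}  B2 = {a, c, d}  B3 = {b, d, e}
Tree: B1–B2, B1–B3

Every bag has size at most 3, so the width is 3 − 1 = 2 and tw(G) ≤ 2. On the other hand G contains the 3-clique {b, d, e}. A clique must lie in a single bag of any decomposition, so no decomposition can have width below 2. Combining the bounds, tw(G) = 2.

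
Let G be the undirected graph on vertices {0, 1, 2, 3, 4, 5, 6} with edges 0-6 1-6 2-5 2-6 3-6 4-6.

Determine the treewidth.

1

A width-1 tree decomposition is:
Bags: B1 = {2, 6}  B2 = {3, 6}  B3 = {0, 6}  B4 = {1, 6}  B5 = {2, 5}  B6 = {4, 6}
Tree: B1–B2, B1–B3, B2–B4, B1–B5, B2–B6
Each bag holds 2 vertices, so the decomposition has width 1, which upper-bounds the treewidth. G has an edge, so its treewidth is at least 1. Combining the bounds, tw(G) = 1.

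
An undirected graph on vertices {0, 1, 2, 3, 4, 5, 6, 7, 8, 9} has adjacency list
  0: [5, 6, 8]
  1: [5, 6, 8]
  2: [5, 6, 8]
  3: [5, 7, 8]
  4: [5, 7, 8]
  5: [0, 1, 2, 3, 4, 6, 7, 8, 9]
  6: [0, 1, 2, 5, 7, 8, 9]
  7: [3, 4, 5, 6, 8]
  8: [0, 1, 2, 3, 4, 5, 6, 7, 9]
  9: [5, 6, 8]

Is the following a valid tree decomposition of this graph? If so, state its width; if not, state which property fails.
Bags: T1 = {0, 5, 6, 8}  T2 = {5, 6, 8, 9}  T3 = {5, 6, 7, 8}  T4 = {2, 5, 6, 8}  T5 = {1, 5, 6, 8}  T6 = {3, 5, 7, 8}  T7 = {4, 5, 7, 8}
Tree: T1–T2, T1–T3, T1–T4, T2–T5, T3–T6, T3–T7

Yes; width 3.

Vertex coverage: the bags together contain {0, 1, 2, 3, 4, 5, 6, 7, 8, 9}, the full vertex set. Edge coverage: each edge of G has both endpoints in at least one bag. Running intersection: for every vertex, the bags containing it form a connected subtree. All three properties hold, so this is a valid tree decomposition of width max|bag| − 1 = 3, and hence tw(G) ≤ 3.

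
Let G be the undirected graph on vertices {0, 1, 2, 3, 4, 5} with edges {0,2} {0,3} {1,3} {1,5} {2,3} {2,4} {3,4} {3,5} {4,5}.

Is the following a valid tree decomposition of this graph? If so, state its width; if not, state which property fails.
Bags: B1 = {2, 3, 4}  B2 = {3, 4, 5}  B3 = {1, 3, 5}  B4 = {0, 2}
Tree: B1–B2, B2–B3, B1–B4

A tree decomposition must satisfy three properties: every vertex lies in some bag; for every edge, both endpoints lie together in some bag; and for every vertex, the bags containing it form a connected subtree. Here edge (3,0) lies in no bag, so the decomposition is invalid.

No — edge (3,0) lies in no bag.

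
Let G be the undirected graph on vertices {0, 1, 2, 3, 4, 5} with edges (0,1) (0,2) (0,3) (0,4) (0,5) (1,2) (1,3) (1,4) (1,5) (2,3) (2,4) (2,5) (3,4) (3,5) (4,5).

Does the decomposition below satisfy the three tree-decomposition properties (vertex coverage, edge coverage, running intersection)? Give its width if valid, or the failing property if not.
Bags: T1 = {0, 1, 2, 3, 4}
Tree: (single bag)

No — vertex 5 appears in no bag.

A tree decomposition must satisfy three properties: every vertex lies in some bag; for every edge, both endpoints lie together in some bag; and for every vertex, the bags containing it form a connected subtree. Here vertex 5 appears in no bag, so the decomposition is invalid.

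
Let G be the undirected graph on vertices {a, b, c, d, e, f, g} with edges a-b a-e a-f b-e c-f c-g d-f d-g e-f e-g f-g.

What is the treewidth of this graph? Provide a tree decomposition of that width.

Treewidth 2.
One optimal decomposition is:
Bags: B1 = {a, e, f}  B2 = {e, f, g}  B3 = {a, b, e}  B4 = {c, f, g}  B5 = {d, f, g}
Tree: B1–B2, B1–B3, B2–B4, B2–B5

The largest bag has 3 vertices, giving width 2; this decomposition certifies tw(G) ≤ 2. For the lower bound, the 3 vertices {d, f, g} are pairwise adjacent, and any tree decomposition puts a clique entirely inside one bag — forcing width ≥ 2. Therefore the treewidth is 2.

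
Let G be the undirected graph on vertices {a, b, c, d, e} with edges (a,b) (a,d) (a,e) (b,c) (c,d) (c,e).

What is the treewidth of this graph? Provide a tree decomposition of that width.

Every bag has size at most 3, so the width is 3 − 1 = 2 and tw(G) ≤ 2. For the lower bound, G contains the cycle b–a–d–c–b, so G is not a forest; only forests have treewidth ≤ 1, hence tw(G) ≥ 2. Therefore the treewidth is 2.

Treewidth 2.
One optimal decomposition is:
Bags: B1 = {a, b, c}  B2 = {a, c, d}  B3 = {a, c, e}
Tree: B1–B2, B2–B3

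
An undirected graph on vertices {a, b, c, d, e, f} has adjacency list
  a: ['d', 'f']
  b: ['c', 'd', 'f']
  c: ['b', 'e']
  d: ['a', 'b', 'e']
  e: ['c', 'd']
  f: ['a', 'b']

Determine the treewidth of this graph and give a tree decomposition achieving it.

Every bag has size at most 3, so the width is 3 − 1 = 2 and tw(G) ≤ 2. The edges a–f–b–d–a form a cycle, so G is not a tree and its treewidth is at least 2. Combining the bounds, tw(G) = 2.

Treewidth 2.
Bags: B1 = {a, d, f}  B2 = {b, d, f}  B3 = {b, d, e}  B4 = {b, c, e}
Tree: B1–B2, B2–B3, B3–B4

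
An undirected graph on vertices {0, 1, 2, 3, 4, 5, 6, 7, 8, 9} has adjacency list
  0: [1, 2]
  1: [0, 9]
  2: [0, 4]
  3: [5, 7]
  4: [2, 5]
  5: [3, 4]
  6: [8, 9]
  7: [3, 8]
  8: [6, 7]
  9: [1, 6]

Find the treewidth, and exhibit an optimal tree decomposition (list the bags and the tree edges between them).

Treewidth 2.
One optimal decomposition is:
Bags: B1 = {3, 7, 8}  B2 = {3, 6, 8}  B3 = {3, 6, 9}  B4 = {1, 3, 9}  B5 = {0, 1, 3}  B6 = {0, 2, 3}  B7 = {2, 3, 4}  B8 = {3, 4, 5}
Tree: B1–B2, B2–B3, B3–B4, B4–B5, B5–B6, B6–B7, B7–B8

The largest bag has 3 vertices, giving width 2; this decomposition certifies tw(G) ≤ 2. Since 3–7–8–6–9–1–0–2–4–5–3 is a cycle in G, G is not acyclic. Forests are exactly the graphs of treewidth ≤ 1, so tw(G) ≥ 2. The upper and lower bounds meet at 2, so that is the treewidth.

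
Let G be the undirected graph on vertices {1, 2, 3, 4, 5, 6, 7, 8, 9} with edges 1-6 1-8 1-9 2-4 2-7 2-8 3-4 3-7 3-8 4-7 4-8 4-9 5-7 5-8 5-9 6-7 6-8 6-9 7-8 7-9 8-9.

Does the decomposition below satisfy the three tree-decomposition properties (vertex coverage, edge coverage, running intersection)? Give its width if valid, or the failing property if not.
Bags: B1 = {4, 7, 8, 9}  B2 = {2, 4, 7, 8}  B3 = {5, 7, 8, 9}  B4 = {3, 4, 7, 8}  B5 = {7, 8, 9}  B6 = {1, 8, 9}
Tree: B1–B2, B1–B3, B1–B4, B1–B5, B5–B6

A tree decomposition must satisfy three properties: every vertex lies in some bag; for every edge, both endpoints lie together in some bag; and for every vertex, the bags containing it form a connected subtree. Here vertex 6 appears in no bag, so the decomposition is invalid.

No — vertex 6 appears in no bag.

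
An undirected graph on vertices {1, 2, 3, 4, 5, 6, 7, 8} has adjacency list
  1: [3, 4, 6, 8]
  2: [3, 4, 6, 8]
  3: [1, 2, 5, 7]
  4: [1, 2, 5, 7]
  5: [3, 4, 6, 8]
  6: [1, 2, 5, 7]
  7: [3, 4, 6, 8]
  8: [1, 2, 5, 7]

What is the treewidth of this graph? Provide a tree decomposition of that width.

Every bag has size at most 5, so the width is 5 − 1 = 4 and tw(G) ≤ 4. For the lower bound: the 5 vertex sets {3,5}, {1,4}, {6,7}, {2}, {8} are disjoint, each induces a connected subgraph, and every pair is joined by at least one edge of G. Contracting each set to a single vertex therefore yields K_{5} as a minor, and since treewidth is minor-monotone, tw(G) ≥ tw(K_{5}) = 4. The upper and lower bounds meet at 4, so that is the treewidth.

Treewidth 4.
One such decomposition:
Bags: B1 = {1, 2, 3, 5, 7}  B2 = {1, 2, 4, 5, 7}  B3 = {1, 2, 5, 6, 7}  B4 = {1, 2, 5, 7, 8}
Tree: B1–B2, B2–B3, B3–B4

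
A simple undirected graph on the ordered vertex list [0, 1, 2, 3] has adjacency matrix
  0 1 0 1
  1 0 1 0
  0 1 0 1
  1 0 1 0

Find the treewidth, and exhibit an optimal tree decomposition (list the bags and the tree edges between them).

Each bag holds 3 vertices, so the decomposition has width 2, which upper-bounds the treewidth. The edges 2–1–0–3–2 form a cycle, so G is not a tree and its treewidth is at least 2. The upper and lower bounds meet at 2, so that is the treewidth.

Treewidth 2.
One such decomposition:
Bags: B1 = {0, 1, 2}  B2 = {0, 2, 3}
Tree: B1–B2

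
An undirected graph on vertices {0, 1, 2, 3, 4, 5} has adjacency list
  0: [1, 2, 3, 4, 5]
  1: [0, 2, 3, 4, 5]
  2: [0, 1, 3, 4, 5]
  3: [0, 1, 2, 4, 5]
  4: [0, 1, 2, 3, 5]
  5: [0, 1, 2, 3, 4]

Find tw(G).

A width-5 tree decomposition is:
Bags: B1 = {0, 1, 2, 3, 4, 5}
Tree: (single bag)
A single bag containing all 6 vertices is trivially a valid decomposition of width 5. For the lower bound, the 6 vertices {0, 1, 2, 3, 4, 5} are pairwise adjacent, and any tree decomposition puts a clique entirely inside one bag — forcing width ≥ 5. The upper and lower bounds meet at 5, so that is the treewidth.

5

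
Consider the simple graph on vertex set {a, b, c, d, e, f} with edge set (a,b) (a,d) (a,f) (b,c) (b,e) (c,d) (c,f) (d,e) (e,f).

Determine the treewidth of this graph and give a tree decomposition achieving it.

Treewidth 3.
One optimal decomposition is:
Bags: B1 = {a, c, d, e}  B2 = {a, b, c, e}  B3 = {a, c, e, f}
Tree: B1–B2, B2–B3

Every bag has size at most 4, so the width is 4 − 1 = 3 and tw(G) ≤ 3. For the lower bound: the 4 vertex sets {c,d}, {b,e}, {a}, {f} are disjoint, each induces a connected subgraph, and every pair is joined by at least one edge of G. Contracting each set to a single vertex therefore yields K_{4} as a minor, and since treewidth is minor-monotone, tw(G) ≥ tw(K_{4}) = 3. Hence tw(G) = 3 exactly.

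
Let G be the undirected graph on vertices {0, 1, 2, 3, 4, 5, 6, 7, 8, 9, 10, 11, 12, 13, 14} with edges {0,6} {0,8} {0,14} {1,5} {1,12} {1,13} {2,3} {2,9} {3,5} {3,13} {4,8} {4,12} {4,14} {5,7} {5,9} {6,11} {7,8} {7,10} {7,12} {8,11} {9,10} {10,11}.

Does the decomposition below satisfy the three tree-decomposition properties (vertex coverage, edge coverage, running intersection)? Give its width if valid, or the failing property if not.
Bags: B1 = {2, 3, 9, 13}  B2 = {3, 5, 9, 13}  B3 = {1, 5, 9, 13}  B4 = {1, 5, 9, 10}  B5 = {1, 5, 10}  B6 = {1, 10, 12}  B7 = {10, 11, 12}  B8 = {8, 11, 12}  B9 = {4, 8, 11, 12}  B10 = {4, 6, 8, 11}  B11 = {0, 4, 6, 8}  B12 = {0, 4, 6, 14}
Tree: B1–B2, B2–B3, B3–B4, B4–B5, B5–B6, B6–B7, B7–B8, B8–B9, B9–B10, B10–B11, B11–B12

A tree decomposition must satisfy three properties: every vertex lies in some bag; for every edge, both endpoints lie together in some bag; and for every vertex, the bags containing it form a connected subtree. Here vertex 7 appears in no bag, so the decomposition is invalid.

No — vertex 7 appears in no bag.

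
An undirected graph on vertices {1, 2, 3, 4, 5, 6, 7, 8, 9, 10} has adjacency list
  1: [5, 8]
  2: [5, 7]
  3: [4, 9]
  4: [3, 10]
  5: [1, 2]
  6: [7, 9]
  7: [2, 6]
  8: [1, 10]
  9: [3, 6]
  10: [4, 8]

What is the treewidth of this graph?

2

A width-2 tree decomposition is:
Bags: B1 = {1, 2, 5}  B2 = {1, 2, 8}  B3 = {2, 8, 10}  B4 = {2, 4, 10}  B5 = {2, 3, 4}  B6 = {2, 3, 9}  B7 = {2, 6, 9}  B8 = {2, 6, 7}
Tree: B1–B2, B2–B3, B3–B4, B4–B5, B5–B6, B6–B7, B7–B8
Every bag has size at most 3, so the width is 3 − 1 = 2 and tw(G) ≤ 2. The edges 2–5–1–8–10–4–3–9–6–7–2 form a cycle, so G is not a tree and its treewidth is at least 2. The upper and lower bounds meet at 2, so that is the treewidth.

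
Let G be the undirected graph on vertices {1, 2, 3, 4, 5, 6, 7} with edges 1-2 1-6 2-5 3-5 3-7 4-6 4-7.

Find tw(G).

A width-2 tree decomposition is:
Bags: B1 = {1, 2, 6}  B2 = {2, 5, 6}  B3 = {3, 5, 6}  B4 = {3, 6, 7}  B5 = {4, 6, 7}
Tree: B1–B2, B2–B3, B3–B4, B4–B5
Each bag holds 3 vertices, so the decomposition has width 2, which upper-bounds the treewidth. For the lower bound, G contains the cycle 6–1–2–5–3–7–4–6, so G is not a forest; only forests have treewidth ≤ 1, hence tw(G) ≥ 2. Hence tw(G) = 2 exactly.

2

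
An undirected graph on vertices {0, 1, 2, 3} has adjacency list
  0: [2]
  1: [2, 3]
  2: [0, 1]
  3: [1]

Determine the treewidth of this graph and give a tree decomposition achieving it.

Each bag holds 2 vertices, so the decomposition has width 1, which upper-bounds the treewidth. Since G has at least one edge (e.g. 1–2), it is not an edgeless graph, so tw(G) ≥ 1. Therefore the treewidth is 1.

Treewidth 1.
One such decomposition:
Bags: B1 = {1, 2}  B2 = {1, 3}  B3 = {0, 2}
Tree: B1–B2, B1–B3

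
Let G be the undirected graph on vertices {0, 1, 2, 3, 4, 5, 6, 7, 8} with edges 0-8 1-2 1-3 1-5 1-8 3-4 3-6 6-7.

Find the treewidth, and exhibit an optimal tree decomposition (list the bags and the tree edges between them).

Every bag has size at most 2, so the width is 2 − 1 = 1 and tw(G) ≤ 1. Since G has at least one edge (e.g. 1–2), it is not an edgeless graph, so tw(G) ≥ 1. The upper and lower bounds meet at 1, so that is the treewidth.

Treewidth 1.
One such decomposition:
Bags: B1 = {1, 2}  B2 = {1, 5}  B3 = {1, 3}  B4 = {1, 8}  B5 = {3, 6}  B6 = {3, 4}  B7 = {6, 7}  B8 = {0, 8}
Tree: B1–B2, B1–B3, B3–B4, B3–B5, B5–B6, B5–B7, B4–B8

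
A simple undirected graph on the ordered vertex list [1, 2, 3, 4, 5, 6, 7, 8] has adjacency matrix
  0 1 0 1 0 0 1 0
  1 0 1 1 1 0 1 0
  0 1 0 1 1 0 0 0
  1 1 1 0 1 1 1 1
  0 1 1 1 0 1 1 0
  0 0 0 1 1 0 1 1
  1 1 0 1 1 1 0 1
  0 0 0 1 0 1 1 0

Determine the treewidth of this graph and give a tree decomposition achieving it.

Each bag holds 4 vertices, so the decomposition has width 3, which upper-bounds the treewidth. On the other hand G contains the 4-clique {2, 3, 4, 5}. A clique must lie in a single bag of any decomposition, so no decomposition can have width below 3. Therefore the treewidth is 3.

Treewidth 3.
One optimal decomposition is:
Bags: B1 = {2, 4, 5, 7}  B2 = {4, 5, 6, 7}  B3 = {4, 6, 7, 8}  B4 = {2, 3, 4, 5}  B5 = {1, 2, 4, 7}
Tree: B1–B2, B2–B3, B1–B4, B1–B5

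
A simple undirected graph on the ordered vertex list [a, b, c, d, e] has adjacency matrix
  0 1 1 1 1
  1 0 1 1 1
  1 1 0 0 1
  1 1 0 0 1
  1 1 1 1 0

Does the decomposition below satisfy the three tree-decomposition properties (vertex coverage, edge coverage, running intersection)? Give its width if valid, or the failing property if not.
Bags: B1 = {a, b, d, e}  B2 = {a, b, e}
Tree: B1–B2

No — vertex c appears in no bag.

A tree decomposition must satisfy three properties: every vertex lies in some bag; for every edge, both endpoints lie together in some bag; and for every vertex, the bags containing it form a connected subtree. Here vertex c appears in no bag, so the decomposition is invalid.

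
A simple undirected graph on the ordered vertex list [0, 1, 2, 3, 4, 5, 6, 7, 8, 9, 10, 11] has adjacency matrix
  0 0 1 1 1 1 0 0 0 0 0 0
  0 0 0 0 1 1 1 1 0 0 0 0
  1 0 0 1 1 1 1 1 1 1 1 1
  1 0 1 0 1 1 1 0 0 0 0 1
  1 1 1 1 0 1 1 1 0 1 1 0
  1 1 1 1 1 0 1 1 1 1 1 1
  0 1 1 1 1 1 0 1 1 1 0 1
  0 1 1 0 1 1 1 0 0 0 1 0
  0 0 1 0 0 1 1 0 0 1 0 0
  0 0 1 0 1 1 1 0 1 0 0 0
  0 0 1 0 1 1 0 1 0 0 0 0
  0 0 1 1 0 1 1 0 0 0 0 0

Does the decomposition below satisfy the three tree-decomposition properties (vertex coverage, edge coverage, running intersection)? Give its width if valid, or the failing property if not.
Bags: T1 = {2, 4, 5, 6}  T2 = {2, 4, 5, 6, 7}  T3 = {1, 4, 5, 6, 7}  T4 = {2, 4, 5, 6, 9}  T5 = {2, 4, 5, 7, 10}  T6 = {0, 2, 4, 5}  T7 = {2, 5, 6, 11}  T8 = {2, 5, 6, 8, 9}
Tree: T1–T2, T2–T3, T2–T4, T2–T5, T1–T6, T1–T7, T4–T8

No — vertex 3 appears in no bag.

A tree decomposition must satisfy three properties: every vertex lies in some bag; for every edge, both endpoints lie together in some bag; and for every vertex, the bags containing it form a connected subtree. Here vertex 3 appears in no bag, so the decomposition is invalid.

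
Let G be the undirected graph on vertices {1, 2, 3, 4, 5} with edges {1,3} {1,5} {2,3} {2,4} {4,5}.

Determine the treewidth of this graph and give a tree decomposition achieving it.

Each bag holds 3 vertices, so the decomposition has width 2, which upper-bounds the treewidth. For the lower bound, G contains the cycle 4–5–1–3–2–4, so G is not a forest; only forests have treewidth ≤ 1, hence tw(G) ≥ 2. Combining the bounds, tw(G) = 2.

Treewidth 2.
Bags: B1 = {1, 4, 5}  B2 = {1, 3, 4}  B3 = {2, 3, 4}
Tree: B1–B2, B2–B3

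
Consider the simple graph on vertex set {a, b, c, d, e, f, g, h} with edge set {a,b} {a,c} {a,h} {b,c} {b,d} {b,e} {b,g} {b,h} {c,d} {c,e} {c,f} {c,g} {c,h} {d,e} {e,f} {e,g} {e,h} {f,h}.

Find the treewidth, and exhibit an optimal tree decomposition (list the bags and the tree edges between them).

Every bag has size at most 4, so the width is 4 − 1 = 3 and tw(G) ≤ 3. On the other hand G contains the 4-clique {c, e, f, h}. A clique must lie in a single bag of any decomposition, so no decomposition can have width below 3. Therefore the treewidth is 3.

Treewidth 3.
One such decomposition:
Bags: B1 = {a, b, c, h}  B2 = {b, c, e, h}  B3 = {b, c, d, e}  B4 = {c, e, f, h}  B5 = {b, c, e, g}
Tree: B1–B2, B2–B3, B2–B4, B2–B5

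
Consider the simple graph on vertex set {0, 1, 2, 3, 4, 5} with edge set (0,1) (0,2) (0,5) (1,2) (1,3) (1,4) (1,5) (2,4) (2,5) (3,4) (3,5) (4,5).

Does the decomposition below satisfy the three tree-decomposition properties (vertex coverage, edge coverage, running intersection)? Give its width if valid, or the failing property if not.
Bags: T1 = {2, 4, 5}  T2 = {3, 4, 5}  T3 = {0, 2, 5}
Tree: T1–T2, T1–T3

A tree decomposition must satisfy three properties: every vertex lies in some bag; for every edge, both endpoints lie together in some bag; and for every vertex, the bags containing it form a connected subtree. Here vertex 1 appears in no bag, so the decomposition is invalid.

No — vertex 1 appears in no bag.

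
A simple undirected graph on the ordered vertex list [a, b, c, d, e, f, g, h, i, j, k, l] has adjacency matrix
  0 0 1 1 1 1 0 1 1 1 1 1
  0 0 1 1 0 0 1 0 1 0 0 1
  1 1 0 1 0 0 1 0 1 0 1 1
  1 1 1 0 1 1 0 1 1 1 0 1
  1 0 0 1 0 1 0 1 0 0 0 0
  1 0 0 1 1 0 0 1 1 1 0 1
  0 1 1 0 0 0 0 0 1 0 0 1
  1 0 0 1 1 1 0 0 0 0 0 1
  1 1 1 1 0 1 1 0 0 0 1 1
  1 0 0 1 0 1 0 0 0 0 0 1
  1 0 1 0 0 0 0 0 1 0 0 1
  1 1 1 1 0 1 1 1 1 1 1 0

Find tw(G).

A width-4 tree decomposition is:
Bags: B1 = {a, c, d, i, l}  B2 = {b, c, d, i, l}  B3 = {a, d, f, i, l}  B4 = {a, d, f, h, l}  B5 = {a, c, i, k, l}  B6 = {a, d, e, f, h}  B7 = {a, d, f, j, l}  B8 = {b, c, g, i, l}
Tree: B1–B2, B1–B3, B3–B4, B1–B5, B4–B6, B3–B7, B2–B8
The largest bag has 5 vertices, giving width 4; this decomposition certifies tw(G) ≤ 4. For the lower bound, the 5 vertices {a, d, e, f, h} are pairwise adjacent, and any tree decomposition puts a clique entirely inside one bag — forcing width ≥ 4. Therefore the treewidth is 4.

4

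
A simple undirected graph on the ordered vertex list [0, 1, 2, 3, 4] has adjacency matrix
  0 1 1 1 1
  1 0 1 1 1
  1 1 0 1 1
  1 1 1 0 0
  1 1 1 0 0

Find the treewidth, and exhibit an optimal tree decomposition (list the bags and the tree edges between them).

Treewidth 3.
One optimal decomposition is:
Bags: B1 = {0, 1, 2, 3}  B2 = {0, 1, 2, 4}
Tree: B1–B2

The largest bag has 4 vertices, giving width 3; this decomposition certifies tw(G) ≤ 3. For the lower bound, the 4 vertices {0, 1, 2, 3} are pairwise adjacent, and any tree decomposition puts a clique entirely inside one bag — forcing width ≥ 3. Therefore the treewidth is 3.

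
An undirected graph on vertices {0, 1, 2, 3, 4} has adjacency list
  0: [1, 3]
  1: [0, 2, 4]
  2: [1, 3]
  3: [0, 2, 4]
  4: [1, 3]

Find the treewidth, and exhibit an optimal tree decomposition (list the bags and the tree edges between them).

Treewidth 2.
One optimal decomposition is:
Bags: B1 = {1, 2, 3}  B2 = {0, 1, 3}  B3 = {1, 3, 4}
Tree: B1–B2, B2–B3

The largest bag has 3 vertices, giving width 2; this decomposition certifies tw(G) ≤ 2. For the lower bound, G contains the cycle 1–2–3–0–1, so G is not a forest; only forests have treewidth ≤ 1, hence tw(G) ≥ 2. Therefore the treewidth is 2.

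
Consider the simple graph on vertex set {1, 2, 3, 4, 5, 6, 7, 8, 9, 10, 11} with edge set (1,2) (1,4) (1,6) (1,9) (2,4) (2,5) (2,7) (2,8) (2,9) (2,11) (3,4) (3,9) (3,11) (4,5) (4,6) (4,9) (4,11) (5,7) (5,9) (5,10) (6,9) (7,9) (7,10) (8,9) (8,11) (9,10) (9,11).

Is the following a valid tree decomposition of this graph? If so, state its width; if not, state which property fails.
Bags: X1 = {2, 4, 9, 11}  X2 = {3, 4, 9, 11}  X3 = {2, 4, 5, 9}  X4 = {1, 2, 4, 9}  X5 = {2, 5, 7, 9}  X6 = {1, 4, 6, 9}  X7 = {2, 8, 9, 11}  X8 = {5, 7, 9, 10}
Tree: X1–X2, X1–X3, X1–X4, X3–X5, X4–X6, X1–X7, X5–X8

Yes; width 3.

Vertex coverage: the bags together contain {1, 2, 3, 4, 5, 6, 7, 8, 9, 10, 11}, the full vertex set. Edge coverage: each edge of G has both endpoints in at least one bag. Running intersection: for every vertex, the bags containing it form a connected subtree. All three properties hold, so this is a valid tree decomposition of width max|bag| − 1 = 3, and hence tw(G) ≤ 3.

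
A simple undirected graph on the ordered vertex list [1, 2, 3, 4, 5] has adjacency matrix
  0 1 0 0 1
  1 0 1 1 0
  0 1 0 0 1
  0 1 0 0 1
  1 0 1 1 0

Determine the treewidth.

A width-2 tree decomposition is:
Bags: B1 = {2, 4, 5}  B2 = {1, 2, 5}  B3 = {2, 3, 5}
Tree: B1–B2, B2–B3
The largest bag has 3 vertices, giving width 2; this decomposition certifies tw(G) ≤ 2. The edges 4–2–1–5–4 form a cycle, so G is not a tree and its treewidth is at least 2. Combining the bounds, tw(G) = 2.

2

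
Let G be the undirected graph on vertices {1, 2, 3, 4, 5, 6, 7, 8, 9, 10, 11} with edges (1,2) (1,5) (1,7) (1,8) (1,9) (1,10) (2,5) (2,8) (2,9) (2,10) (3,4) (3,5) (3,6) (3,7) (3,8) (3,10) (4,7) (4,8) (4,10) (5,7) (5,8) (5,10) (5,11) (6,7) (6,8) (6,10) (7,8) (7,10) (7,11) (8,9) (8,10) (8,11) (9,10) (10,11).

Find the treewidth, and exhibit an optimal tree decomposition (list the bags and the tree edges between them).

The largest bag has 5 vertices, giving width 4; this decomposition certifies tw(G) ≤ 4. Conversely, {1, 2, 8, 9, 10} is a clique of size 5, and the vertices of any clique must share a bag in every tree decomposition; so some bag has ≥ 5 vertices and tw(G) ≥ 4. The upper and lower bounds meet at 4, so that is the treewidth.

Treewidth 4.
Bags: B1 = {3, 5, 7, 8, 10}  B2 = {3, 4, 7, 8, 10}  B3 = {3, 6, 7, 8, 10}  B4 = {5, 7, 8, 10, 11}  B5 = {1, 5, 7, 8, 10}  B6 = {1, 2, 5, 8, 10}  B7 = {1, 2, 8, 9, 10}
Tree: B1–B2, B1–B3, B1–B4, B4–B5, B5–B6, B6–B7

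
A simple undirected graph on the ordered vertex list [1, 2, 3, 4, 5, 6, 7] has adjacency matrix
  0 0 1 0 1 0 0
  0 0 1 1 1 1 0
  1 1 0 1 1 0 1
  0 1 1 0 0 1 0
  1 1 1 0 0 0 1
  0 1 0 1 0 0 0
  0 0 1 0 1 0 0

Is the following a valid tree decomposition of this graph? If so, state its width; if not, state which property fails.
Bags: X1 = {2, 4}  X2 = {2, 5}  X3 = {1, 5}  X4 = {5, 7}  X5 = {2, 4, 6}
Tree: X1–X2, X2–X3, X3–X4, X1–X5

A tree decomposition must satisfy three properties: every vertex lies in some bag; for every edge, both endpoints lie together in some bag; and for every vertex, the bags containing it form a connected subtree. Here vertex 3 appears in no bag, so the decomposition is invalid.

No — vertex 3 appears in no bag.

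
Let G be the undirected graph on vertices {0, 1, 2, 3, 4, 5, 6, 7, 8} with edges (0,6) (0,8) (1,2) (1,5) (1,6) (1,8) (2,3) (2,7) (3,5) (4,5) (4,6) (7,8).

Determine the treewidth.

3

A width-3 tree decomposition is:
Bags: B1 = {0, 4, 6, 8}  B2 = {1, 4, 6, 8}  B3 = {1, 4, 5, 8}  B4 = {1, 5, 7, 8}  B5 = {1, 2, 5, 7}  B6 = {2, 3, 5, 7}
Tree: B1–B2, B2–B3, B3–B4, B4–B5, B5–B6
Each bag holds 4 vertices, so the decomposition has width 3, which upper-bounds the treewidth. For the lower bound: the 4 vertex sets {0,4,6}, {8}, {1}, {2,3,5,7} are disjoint, each induces a connected subgraph, and every pair is joined by at least one edge of G. Contracting each set to a single vertex therefore yields K_{4} as a minor, and since treewidth is minor-monotone, tw(G) ≥ tw(K_{4}) = 3. Combining the bounds, tw(G) = 3.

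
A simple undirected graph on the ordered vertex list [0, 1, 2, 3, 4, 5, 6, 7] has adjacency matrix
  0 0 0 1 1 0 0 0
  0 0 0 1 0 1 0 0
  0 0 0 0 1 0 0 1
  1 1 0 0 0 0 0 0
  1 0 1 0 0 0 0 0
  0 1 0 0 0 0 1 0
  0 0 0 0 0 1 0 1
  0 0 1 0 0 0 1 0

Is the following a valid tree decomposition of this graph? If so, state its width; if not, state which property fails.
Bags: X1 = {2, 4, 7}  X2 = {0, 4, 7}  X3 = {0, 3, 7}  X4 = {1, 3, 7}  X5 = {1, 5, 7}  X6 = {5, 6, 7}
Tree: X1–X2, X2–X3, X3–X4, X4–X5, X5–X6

Yes; width 2.

Every vertex of G appears in some bag (union = {0, 1, 2, 3, 4, 5, 6, 7}); every edge is covered by a bag; and for each vertex v the set of bags containing v is connected in the bag tree. The decomposition is therefore valid. The largest bag has 3 vertices, so the width is 2.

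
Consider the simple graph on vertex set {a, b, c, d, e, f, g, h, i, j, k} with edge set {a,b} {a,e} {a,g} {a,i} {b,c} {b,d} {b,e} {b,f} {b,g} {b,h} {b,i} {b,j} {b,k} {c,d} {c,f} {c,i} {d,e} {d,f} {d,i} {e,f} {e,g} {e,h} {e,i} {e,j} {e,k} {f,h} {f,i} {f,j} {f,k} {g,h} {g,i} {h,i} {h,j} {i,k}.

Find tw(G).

4

A width-4 tree decomposition is:
Bags: B1 = {b, e, f, i, k}  B2 = {b, e, f, h, i}  B3 = {b, e, f, h, j}  B4 = {b, e, g, h, i}  B5 = {b, d, e, f, i}  B6 = {b, c, d, f, i}  B7 = {a, b, e, g, i}
Tree: B1–B2, B2–B3, B2–B4, B2–B5, B5–B6, B4–B7
The largest bag has 5 vertices, giving width 4; this decomposition certifies tw(G) ≤ 4. For the lower bound, the 5 vertices {b, e, f, h, j} are pairwise adjacent, and any tree decomposition puts a clique entirely inside one bag — forcing width ≥ 4. Hence tw(G) = 4 exactly.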